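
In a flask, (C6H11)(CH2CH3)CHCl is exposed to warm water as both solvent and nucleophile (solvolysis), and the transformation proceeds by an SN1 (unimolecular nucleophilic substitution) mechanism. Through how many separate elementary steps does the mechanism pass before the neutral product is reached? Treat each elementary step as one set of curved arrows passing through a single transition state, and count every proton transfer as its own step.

Step 1: The C–Cl bond breaks with both electrons going to the chloride; Cl⁻ leaves and a secondary carbocation remains.
Step 2: A hydride (H with its bonding pair) migrates from the adjacent cyclohexyl carbon to the cationic centre — a 1,2-hydride shift — upgrading the secondary cation to a tertiary one.
Step 3: Nucleophilic capture: the oxygen of H2O bonds to the cationic carbon, producing an oxonium-ion intermediate.
Step 4: A second solvent molecule removes the proton on oxygen, giving the neutral alcohol product.
Total: 4 elementary steps.

4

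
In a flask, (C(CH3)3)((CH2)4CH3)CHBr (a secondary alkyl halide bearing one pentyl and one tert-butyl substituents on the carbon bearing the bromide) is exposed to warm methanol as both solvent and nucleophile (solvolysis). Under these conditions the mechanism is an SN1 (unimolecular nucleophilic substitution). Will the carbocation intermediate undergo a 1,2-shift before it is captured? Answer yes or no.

yes

The first-formed carbocation is secondary.
The adjacent tert-butyl carbon has no hydrogen but bears methyl groups; migration of one methyl with its bonding pair (a 1,2-methyl shift) places the charge on a tertiary centre.
Tertiary is more stable than secondary, so the shift occurs.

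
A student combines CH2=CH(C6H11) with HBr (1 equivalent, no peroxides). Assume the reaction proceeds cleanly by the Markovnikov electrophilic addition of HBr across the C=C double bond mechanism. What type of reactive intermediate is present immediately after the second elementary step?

tertiary carbocation

Step 1: Protonation of the alkene by HBr: the π bond acts as the nucleophile and picks up H⁺, giving the more stable (Markovnikov) secondary carbocation. The H–Br bond breaks heterolytically, releasing Br⁻.
Step 2: Carbocation rearrangement: a 1,2-hydride shift from the adjacent cyclohexyl carbon converts the initially-formed secondary cation into the more stable tertiary cation.
After step 2 the species present is a tertiary carbocation.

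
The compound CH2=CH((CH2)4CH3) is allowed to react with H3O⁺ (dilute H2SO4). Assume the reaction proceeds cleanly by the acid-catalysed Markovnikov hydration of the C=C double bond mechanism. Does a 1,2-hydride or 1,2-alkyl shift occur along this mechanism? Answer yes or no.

no

The first-formed carbocation is secondary.
No single 1,2-shift to an adjacent carbon would produce a more-substituted cation than the one already present, so no rearrangement occurs.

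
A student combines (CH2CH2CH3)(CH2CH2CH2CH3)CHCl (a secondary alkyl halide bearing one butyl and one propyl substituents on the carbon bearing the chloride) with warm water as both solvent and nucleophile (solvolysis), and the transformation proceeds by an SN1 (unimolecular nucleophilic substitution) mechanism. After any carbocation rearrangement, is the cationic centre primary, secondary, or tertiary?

secondary

Step 1: Rate-determining heterolysis of the C–Cl bond gives Cl⁻ and a secondary carbocation.
No single 1,2-shift to an adjacent carbon would give a more-substituted cation, so no rearrangement occurs.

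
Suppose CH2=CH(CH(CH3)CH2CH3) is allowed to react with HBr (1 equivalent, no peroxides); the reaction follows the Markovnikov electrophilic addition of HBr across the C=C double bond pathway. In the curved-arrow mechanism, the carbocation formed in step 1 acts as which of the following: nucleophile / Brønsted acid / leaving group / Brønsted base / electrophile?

Step 3: Nucleophilic attack by Br⁻ on the carbocation completes the addition, giving R–Br.
The carbocation formed in step 1 accepts an electron pair into an empty or π* orbital — it is the electrophile.

electrophile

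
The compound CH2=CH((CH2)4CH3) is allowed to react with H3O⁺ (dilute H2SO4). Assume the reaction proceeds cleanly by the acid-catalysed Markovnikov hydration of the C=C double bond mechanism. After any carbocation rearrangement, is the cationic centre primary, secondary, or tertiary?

secondary

Step 1: Protonation of the alkene by H3O⁺: the π bond acts as the nucleophile and picks up H⁺, giving the more stable (Markovnikov) secondary carbocation. H2O is released.
No single 1,2-shift to an adjacent carbon would give a more-substituted cation, so no rearrangement occurs.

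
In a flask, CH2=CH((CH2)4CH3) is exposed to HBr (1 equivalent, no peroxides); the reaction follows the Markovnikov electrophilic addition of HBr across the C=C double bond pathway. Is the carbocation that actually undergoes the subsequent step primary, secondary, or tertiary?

Step 1: Protonation of the alkene by HBr: the π bond acts as the nucleophile and picks up H⁺, giving the more stable (Markovnikov) secondary carbocation. The H–Br bond breaks heterolytically, releasing Br⁻.
No single 1,2-shift to an adjacent carbon would give a more-substituted cation, so no rearrangement occurs.

secondary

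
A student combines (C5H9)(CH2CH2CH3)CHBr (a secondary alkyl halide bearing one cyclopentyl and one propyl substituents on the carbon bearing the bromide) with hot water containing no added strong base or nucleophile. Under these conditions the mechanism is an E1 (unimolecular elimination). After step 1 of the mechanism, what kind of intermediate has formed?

secondary carbocation

Step 1: The C–Br bond breaks with both electrons going to the bromide; Br⁻ leaves and a secondary carbocation remains.
After step 1 the species present is a secondary carbocation.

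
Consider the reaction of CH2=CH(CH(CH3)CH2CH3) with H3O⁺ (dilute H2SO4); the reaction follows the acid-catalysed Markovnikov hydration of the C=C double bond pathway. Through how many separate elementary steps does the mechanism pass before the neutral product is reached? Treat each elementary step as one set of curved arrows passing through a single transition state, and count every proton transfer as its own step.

Step 1: Protonation of the alkene by H3O⁺: the π bond acts as the nucleophile and picks up H⁺, giving the more stable (Markovnikov) secondary carbocation. H2O is released.
Step 2: A hydride (H with its bonding pair) migrates from the adjacent sec-butyl carbon to the cationic centre — a 1,2-hydride shift — upgrading the secondary cation to a tertiary one.
Step 3: Nucleophilic capture of the cation by H2O produces the protonated alcohol (an oxonium ion).
Step 4: H2O removes a proton from the oxonium oxygen, regenerating H3O⁺ and giving the neutral alcohol.
Total: 4 elementary steps.

4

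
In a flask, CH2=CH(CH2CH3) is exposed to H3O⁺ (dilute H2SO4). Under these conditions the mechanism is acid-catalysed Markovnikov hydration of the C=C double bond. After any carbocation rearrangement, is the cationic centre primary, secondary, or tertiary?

Step 1: The π electrons of the C=C bond attack a proton of H3O⁺; Markovnikov addition places the new C–H on the less-substituted alkene carbon, so the positive charge ends up on the more-substituted carbon — a secondary carbocation. H2O is released.
No single 1,2-shift to an adjacent carbon would give a more-substituted cation, so no rearrangement occurs.

secondary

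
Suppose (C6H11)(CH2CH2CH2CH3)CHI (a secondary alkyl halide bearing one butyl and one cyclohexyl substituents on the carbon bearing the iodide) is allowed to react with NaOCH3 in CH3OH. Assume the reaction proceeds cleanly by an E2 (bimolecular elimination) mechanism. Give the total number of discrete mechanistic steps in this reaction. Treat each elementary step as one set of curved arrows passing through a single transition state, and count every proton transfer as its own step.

Step 1: In one step, CH3O⁻ pulls off a β-proton, the C–I bond cleaves, and a C=C double bond forms between the α- and β-carbons (E2, anti elimination).
Total: 1 elementary step.

1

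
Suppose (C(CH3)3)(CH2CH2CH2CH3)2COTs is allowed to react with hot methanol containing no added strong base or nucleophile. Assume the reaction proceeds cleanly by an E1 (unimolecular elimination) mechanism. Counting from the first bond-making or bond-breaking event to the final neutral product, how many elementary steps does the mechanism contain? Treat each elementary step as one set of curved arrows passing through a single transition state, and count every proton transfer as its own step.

Step 1: Unassisted departure of TsO⁻ (taking the C–O bonding pair) generates a tertiary carbocation.
(No 1,2-shift: no single shift to an adjacent carbon would give a more stable cation.)
Step 2: A methanol molecule (solvent) deprotonates a β-carbon; as the C–H bond breaks, those electrons form the new alkene π bond.
Total: 2 elementary steps.

2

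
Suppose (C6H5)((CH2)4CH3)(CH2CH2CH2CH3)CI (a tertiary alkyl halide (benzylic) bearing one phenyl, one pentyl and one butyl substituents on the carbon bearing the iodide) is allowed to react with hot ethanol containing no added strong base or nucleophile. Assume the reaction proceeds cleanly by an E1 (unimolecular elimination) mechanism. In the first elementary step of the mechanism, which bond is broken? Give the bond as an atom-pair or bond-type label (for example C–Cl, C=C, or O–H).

C–I

Step 1: The C–I bond breaks with both electrons going to the iodide; I⁻ leaves and a tertiary carbocation remains.
The bond broken in this step is the C–I bond.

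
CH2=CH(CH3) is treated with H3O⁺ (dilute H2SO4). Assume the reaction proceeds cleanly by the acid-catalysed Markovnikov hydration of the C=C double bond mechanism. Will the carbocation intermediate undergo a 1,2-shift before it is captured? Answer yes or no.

The first-formed carbocation is secondary.
No single 1,2-shift to an adjacent carbon would produce a more-substituted cation than the one already present, so no rearrangement occurs.

no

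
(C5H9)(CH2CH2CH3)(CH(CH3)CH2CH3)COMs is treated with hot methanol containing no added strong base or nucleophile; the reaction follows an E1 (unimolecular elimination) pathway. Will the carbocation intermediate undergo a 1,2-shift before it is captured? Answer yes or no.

The first-formed carbocation is tertiary.
No single 1,2-shift to an adjacent carbon would produce a more-substituted cation than the one already present, so no rearrangement occurs.

no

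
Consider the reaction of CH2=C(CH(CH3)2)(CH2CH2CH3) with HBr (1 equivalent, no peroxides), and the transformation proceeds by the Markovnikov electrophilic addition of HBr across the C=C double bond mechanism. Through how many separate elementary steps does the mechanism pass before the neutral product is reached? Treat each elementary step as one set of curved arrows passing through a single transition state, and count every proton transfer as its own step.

Step 1: Protonation of the alkene by HBr: the π bond acts as the nucleophile and picks up H⁺, giving the more stable (Markovnikov) tertiary carbocation. The H–Br bond breaks heterolytically, releasing Br⁻.
(No 1,2-shift: no single shift to an adjacent carbon would give a more stable cation.)
Step 2: The Br⁻ anion donates a lone pair to the carbocation, forming the new C–Br σ-bond and giving the neutral alkyl halide.
Total: 2 elementary steps.

2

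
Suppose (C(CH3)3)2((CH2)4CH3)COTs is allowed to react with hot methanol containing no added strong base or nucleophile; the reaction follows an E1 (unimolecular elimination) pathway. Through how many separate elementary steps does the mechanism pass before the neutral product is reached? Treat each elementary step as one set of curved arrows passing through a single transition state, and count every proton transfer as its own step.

2

Step 1: Unassisted departure of TsO⁻ (taking the C–O bonding pair) generates a tertiary carbocation.
(No 1,2-shift: no single shift to an adjacent carbon would give a more stable cation.)
Step 2: Loss of a β-proton to a methanol molecule of the solvent: the C–H bonding pair collapses toward the cationic carbon to form the C=C π bond, yielding the alkene.
Total: 2 elementary steps.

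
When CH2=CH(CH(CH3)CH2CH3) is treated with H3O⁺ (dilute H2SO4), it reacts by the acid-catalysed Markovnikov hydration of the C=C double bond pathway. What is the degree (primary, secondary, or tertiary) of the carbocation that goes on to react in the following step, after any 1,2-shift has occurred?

Step 1: Electrophilic addition begins with the π(C=C) electrons forming a bond to the proton of H3O⁺. Following Markovnikov's rule, the resulting cation is secondary. H2O is released.
Step 2: A hydride (H with its bonding pair) migrates from the adjacent sec-butyl carbon to the cationic centre — a 1,2-hydride shift — upgrading the secondary cation to a tertiary one.
The cation rearranges from secondary to tertiary via a 1,2-hydride shift from the adjacent sec-butyl carbon; the tertiary cation is what reacts next.

tertiary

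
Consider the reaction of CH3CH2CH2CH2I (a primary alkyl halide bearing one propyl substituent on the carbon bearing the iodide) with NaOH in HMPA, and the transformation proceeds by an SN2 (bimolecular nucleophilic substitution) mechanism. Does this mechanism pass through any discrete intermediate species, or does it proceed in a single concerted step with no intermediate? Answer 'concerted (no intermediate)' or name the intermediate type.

concerted (no intermediate)

The hydroxide nucleophile donates a lone pair from O to the α-carbon in a backside attack; simultaneously the C–I σ-bond breaks and both of its electrons leave with I⁻. One concerted step with inversion of configuration.
All bond changes occur in one transition state; no discrete intermediate is formed.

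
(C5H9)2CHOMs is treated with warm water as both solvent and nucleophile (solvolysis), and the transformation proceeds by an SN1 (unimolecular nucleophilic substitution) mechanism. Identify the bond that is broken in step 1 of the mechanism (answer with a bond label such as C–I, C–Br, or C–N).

C–O

Step 1: Unassisted departure of MsO⁻ (taking the C–O bonding pair) generates a secondary carbocation.
The bond broken in this step is the C–O bond.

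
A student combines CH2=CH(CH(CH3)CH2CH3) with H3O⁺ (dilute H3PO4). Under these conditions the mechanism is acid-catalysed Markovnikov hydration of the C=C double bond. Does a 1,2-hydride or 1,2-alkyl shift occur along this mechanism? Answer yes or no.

The first-formed carbocation is secondary.
The adjacent sec-butyl carbon already bears 2 other carbon substituents and has a hydrogen to migrate; after a 1,2-hydride shift from that carbon the positive charge sits on a tertiary centre.
Tertiary is more stable than secondary, so the shift occurs.

yes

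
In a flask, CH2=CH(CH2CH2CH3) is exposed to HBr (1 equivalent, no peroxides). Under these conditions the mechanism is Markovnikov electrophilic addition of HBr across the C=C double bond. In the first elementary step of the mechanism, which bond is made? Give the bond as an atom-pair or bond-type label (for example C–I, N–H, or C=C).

C–H

Step 1: The π electrons of the C=C bond attack a proton of HBr; Markovnikov addition places the new C–H on the less-substituted alkene carbon, so the positive charge ends up on the more-substituted carbon — a secondary carbocation. The H–Br bond breaks heterolytically, releasing Br⁻.
The bond formed in this step is the C–H bond.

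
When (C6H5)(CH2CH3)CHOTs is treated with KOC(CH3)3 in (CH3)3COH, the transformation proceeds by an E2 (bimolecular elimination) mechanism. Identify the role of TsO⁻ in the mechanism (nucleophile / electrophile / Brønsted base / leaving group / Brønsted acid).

Step 1: In one step, (CH3)3CO⁻ pulls off a β-proton, the C–O bond cleaves, and a C=C double bond forms between the α- and β-carbons (E2, anti elimination).
TsO⁻ departs with both electrons of the breaking σ-bond — that is the definition of a leaving group.

leaving group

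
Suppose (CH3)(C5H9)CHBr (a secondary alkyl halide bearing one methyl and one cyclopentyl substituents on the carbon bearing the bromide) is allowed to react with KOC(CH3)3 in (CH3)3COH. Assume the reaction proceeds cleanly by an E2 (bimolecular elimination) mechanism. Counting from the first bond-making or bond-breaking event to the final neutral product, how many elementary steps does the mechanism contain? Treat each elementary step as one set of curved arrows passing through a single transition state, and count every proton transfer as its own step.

1

Step 1: The strong base (CH3)3CO⁻ removes a β-hydrogen; in the same concerted event the electrons of the breaking C–H bond form the new π(C=C) bond and the C–Br σ-bond breaks, expelling Br⁻. Anti-periplanar geometry; one transition state.
Total: 1 elementary step.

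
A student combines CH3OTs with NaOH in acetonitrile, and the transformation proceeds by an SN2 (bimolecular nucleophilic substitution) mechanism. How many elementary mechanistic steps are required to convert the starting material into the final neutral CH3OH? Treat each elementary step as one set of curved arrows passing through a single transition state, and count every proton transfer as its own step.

1

Step 1: Backside attack by OH⁻ on the carbon bearing the tosylate: the new C–O bond forms as the C–O bond breaks, with Walden inversion at carbon.
Total: 1 elementary step.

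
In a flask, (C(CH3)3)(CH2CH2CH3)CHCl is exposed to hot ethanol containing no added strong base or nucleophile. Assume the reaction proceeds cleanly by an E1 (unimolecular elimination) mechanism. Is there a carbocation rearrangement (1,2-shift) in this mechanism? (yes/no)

yes

The first-formed carbocation is secondary.
The adjacent tert-butyl carbon has no hydrogen but bears methyl groups; migration of one methyl with its bonding pair (a 1,2-methyl shift) places the charge on a tertiary centre.
Tertiary is more stable than secondary, so the shift occurs.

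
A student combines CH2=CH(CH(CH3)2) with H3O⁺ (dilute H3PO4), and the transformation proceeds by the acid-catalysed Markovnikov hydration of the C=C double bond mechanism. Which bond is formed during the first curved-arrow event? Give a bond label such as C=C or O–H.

Step 1: Electrophilic addition begins with the π(C=C) electrons forming a bond to the proton of H3O⁺. Following Markovnikov's rule, the resulting cation is secondary. H2O is released.
The bond formed in this step is the C–H bond.

C–H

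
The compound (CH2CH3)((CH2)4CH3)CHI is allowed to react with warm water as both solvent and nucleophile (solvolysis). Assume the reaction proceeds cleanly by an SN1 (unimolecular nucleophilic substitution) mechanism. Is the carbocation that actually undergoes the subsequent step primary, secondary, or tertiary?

secondary

Step 1: Unassisted departure of I⁻ (taking the C–I bonding pair) generates a secondary carbocation.
No single 1,2-shift to an adjacent carbon would give a more-substituted cation, so no rearrangement occurs.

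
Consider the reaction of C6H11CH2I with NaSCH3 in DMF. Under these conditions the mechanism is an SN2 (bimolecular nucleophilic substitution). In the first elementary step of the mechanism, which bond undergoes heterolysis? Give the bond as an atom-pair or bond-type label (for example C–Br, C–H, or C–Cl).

Step 1: Backside attack by CH3S⁻ on the carbon bearing the iodide: the new C–S bond forms as the C–I bond breaks, with Walden inversion at carbon.
The bond broken in this step is the C–I bond.

C–I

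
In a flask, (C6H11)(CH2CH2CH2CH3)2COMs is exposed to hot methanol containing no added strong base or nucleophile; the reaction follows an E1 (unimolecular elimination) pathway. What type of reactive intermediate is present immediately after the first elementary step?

Step 1: Rate-determining heterolysis of the C–O bond gives MsO⁻ and a tertiary carbocation.
After step 1 the species present is a tertiary carbocation.

tertiary carbocation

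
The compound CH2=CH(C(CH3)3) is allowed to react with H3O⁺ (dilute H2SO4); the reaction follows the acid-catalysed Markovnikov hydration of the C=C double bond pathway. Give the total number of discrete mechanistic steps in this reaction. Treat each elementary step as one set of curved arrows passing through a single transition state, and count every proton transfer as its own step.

4

Step 1: Electrophilic addition begins with the π(C=C) electrons forming a bond to the proton of H3O⁺. Following Markovnikov's rule, the resulting cation is secondary. H2O is released.
Step 2: Carbocation rearrangement: a 1,2-methyl shift from the adjacent tert-butyl carbon converts the initially-formed secondary cation into the more stable tertiary cation.
Step 3: A lone pair on the oxygen of H2O attacks the carbocation, forming a C–O bond and an oxonium ion (a protonated alcohol).
Step 4: Deprotonation of the oxonium ion by a water molecule delivers the neutral alcohol and regenerates the acid catalyst.
Total: 4 elementary steps.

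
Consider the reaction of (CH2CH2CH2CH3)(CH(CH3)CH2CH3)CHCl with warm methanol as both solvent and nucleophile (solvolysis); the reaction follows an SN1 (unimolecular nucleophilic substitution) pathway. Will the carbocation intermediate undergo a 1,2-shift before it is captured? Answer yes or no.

yes

The first-formed carbocation is secondary.
The adjacent sec-butyl carbon already bears 2 other carbon substituents and has a hydrogen to migrate; after a 1,2-hydride shift from that carbon the positive charge sits on a tertiary centre.
Tertiary is more stable than secondary, so the shift occurs.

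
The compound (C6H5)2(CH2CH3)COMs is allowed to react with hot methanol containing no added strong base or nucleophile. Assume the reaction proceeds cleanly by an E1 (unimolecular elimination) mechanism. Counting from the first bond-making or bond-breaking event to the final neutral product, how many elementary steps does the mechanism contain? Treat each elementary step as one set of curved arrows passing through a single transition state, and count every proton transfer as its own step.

2

Step 1: The C–O bond breaks with both electrons going to the mesylate; MsO⁻ leaves and a tertiary carbocation remains.
(No 1,2-shift: no single shift to an adjacent carbon would give a more stable cation.)
Step 2: Loss of a β-proton to a methanol molecule of the solvent: the C–H bonding pair collapses toward the cationic carbon to form the C=C π bond, yielding the alkene.
Total: 2 elementary steps.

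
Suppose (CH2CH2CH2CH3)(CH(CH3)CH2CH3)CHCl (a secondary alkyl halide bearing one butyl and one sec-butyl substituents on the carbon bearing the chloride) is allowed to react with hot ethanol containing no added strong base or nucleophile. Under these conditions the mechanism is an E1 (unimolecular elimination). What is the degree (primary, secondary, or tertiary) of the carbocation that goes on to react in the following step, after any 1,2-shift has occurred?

Step 1: The C–Cl bond breaks with both electrons going to the chloride; Cl⁻ leaves and a secondary carbocation remains.
Step 2: A 1,2-hydride shift from the adjacent sec-butyl carbon moves the positive charge from the secondary centre to an adjacent carbon, generating a more stable tertiary carbocation.
The cation rearranges from secondary to tertiary via a 1,2-hydride shift from the adjacent sec-butyl carbon; the tertiary cation is what reacts next.

tertiary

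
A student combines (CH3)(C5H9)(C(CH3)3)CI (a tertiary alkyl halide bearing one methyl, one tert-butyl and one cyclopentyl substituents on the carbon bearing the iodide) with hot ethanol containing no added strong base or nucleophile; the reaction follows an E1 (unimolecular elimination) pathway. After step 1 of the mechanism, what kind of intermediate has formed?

tertiary carbocation

Step 1: Ionisation: the C–I σ-bond cleaves heterolytically; both bonding electrons depart with I⁻, leaving a tertiary carbocation at the α-carbon.
After step 1 the species present is a tertiary carbocation.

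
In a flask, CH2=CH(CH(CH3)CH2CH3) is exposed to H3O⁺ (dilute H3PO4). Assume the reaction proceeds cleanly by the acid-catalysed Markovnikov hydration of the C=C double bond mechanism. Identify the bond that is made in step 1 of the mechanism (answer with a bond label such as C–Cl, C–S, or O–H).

C–H

Step 1: The π electrons of the C=C bond attack a proton of H3O⁺; Markovnikov addition places the new C–H on the less-substituted alkene carbon, so the positive charge ends up on the more-substituted carbon — a secondary carbocation. H2O is released.
The bond formed in this step is the C–H bond.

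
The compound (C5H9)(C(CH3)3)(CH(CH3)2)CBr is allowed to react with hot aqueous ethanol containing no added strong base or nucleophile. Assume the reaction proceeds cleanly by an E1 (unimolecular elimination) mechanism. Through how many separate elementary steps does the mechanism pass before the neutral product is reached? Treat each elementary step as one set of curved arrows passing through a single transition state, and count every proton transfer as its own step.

2

Step 1: Ionisation: the C–Br σ-bond cleaves heterolytically; both bonding electrons depart with Br⁻, leaving a tertiary carbocation at the α-carbon.
(No 1,2-shift: no single shift to an adjacent carbon would give a more stable cation.)
Step 2: A water (or ethanol) molecule (solvent) deprotonates a β-carbon; as the C–H bond breaks, those electrons form the new alkene π bond.
Total: 2 elementary steps.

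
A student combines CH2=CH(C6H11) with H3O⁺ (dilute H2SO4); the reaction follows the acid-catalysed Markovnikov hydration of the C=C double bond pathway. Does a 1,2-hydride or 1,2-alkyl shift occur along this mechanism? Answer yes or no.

The first-formed carbocation is secondary.
The adjacent cyclohexyl carbon already bears 2 other carbon substituents and has a hydrogen to migrate; after a 1,2-hydride shift from that carbon the positive charge sits on a tertiary centre.
Tertiary is more stable than secondary, so the shift occurs.

yes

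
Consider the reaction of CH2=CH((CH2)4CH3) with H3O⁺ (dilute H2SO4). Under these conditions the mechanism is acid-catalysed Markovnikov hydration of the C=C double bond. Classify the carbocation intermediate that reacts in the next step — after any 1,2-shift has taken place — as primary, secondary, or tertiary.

Step 1: Protonation of the alkene by H3O⁺: the π bond acts as the nucleophile and picks up H⁺, giving the more stable (Markovnikov) secondary carbocation. H2O is released.
No single 1,2-shift to an adjacent carbon would give a more-substituted cation, so no rearrangement occurs.

secondary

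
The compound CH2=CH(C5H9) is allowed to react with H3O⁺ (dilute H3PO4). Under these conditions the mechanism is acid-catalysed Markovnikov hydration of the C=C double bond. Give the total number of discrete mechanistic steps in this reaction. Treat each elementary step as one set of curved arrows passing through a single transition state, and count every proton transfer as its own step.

4

Step 1: Protonation of the alkene by H3O⁺: the π bond acts as the nucleophile and picks up H⁺, giving the more stable (Markovnikov) secondary carbocation. H2O is released.
Step 2: Carbocation rearrangement: a 1,2-hydride shift from the adjacent cyclopentyl carbon converts the initially-formed secondary cation into the more stable tertiary cation.
Step 3: A lone pair on the oxygen of H2O attacks the carbocation, forming a C–O bond and an oxonium ion (a protonated alcohol).
Step 4: Deprotonation of the oxonium ion by a water molecule delivers the neutral alcohol and regenerates the acid catalyst.
Total: 4 elementary steps.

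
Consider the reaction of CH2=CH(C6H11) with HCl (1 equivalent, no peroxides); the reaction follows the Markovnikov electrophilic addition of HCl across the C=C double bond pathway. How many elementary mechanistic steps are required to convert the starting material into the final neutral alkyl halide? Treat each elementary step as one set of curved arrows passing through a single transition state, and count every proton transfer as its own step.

3

Step 1: The π electrons of the C=C bond attack a proton of HCl; Markovnikov addition places the new C–H on the less-substituted alkene carbon, so the positive charge ends up on the more-substituted carbon — a secondary carbocation. The H–Cl bond breaks heterolytically, releasing Cl⁻.
Step 2: Carbocation rearrangement: a 1,2-hydride shift from the adjacent cyclohexyl carbon converts the initially-formed secondary cation into the more stable tertiary cation.
Step 3: Cl⁻ captures the cation: a lone pair on Cl⁻ fills the empty p orbital, producing the alkyl halide product.
Total: 3 elementary steps.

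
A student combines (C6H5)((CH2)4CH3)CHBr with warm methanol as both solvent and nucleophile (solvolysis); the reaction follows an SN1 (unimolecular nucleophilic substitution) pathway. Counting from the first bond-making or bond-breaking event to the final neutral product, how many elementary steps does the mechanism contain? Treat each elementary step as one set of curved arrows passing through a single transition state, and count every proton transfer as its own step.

3

Step 1: Rate-determining heterolysis of the C–Br bond gives Br⁻ and a secondary carbocation.
(No 1,2-shift: no single shift to an adjacent carbon would give a more stable cation.)
Step 2: A lone pair on the oxygen of CH3OH attacks the carbocation, forming a new C–O σ-bond and an oxonium ion.
Step 3: Proton transfer from the O–H of the oxonium ion to a solvent molecule delivers the neutral ether.
Total: 3 elementary steps.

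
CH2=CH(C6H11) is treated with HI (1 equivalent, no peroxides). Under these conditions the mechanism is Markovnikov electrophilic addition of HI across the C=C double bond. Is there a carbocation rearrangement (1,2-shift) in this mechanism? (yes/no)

The first-formed carbocation is secondary.
The adjacent cyclohexyl carbon already bears 2 other carbon substituents and has a hydrogen to migrate; after a 1,2-hydride shift from that carbon the positive charge sits on a tertiary centre.
Tertiary is more stable than secondary, so the shift occurs.

yes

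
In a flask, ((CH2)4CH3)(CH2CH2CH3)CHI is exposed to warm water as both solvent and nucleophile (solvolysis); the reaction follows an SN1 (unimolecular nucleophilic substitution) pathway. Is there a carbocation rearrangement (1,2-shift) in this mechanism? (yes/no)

no

The first-formed carbocation is secondary.
No single 1,2-shift to an adjacent carbon would produce a more-substituted cation than the one already present, so no rearrangement occurs.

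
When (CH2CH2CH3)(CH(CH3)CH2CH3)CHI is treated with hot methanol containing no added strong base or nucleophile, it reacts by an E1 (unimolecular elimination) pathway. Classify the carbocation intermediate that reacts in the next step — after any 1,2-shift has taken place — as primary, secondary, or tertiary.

Step 1: Ionisation: the C–I σ-bond cleaves heterolytically; both bonding electrons depart with I⁻, leaving a secondary carbocation at the α-carbon.
Step 2: A 1,2-hydride shift from the adjacent sec-butyl carbon moves the positive charge from the secondary centre to an adjacent carbon, generating a more stable tertiary carbocation.
The cation rearranges from secondary to tertiary via a 1,2-hydride shift from the adjacent sec-butyl carbon; the tertiary cation is what reacts next.

tertiary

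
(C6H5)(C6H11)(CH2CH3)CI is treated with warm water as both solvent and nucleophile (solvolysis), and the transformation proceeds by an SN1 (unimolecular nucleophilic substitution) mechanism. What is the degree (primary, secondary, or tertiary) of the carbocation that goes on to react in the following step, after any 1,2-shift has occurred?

Step 1: Rate-determining heterolysis of the C–I bond gives I⁻ and a tertiary carbocation.
No single 1,2-shift to an adjacent carbon would give a more-substituted cation, so no rearrangement occurs.

tertiary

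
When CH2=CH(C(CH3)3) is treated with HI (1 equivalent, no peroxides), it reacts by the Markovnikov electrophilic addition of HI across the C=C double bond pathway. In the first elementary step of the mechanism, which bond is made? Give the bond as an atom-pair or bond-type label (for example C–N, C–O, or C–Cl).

Step 1: Protonation of the alkene by HI: the π bond acts as the nucleophile and picks up H⁺, giving the more stable (Markovnikov) secondary carbocation. The H–I bond breaks heterolytically, releasing I⁻.
The bond formed in this step is the C–H bond.

C–H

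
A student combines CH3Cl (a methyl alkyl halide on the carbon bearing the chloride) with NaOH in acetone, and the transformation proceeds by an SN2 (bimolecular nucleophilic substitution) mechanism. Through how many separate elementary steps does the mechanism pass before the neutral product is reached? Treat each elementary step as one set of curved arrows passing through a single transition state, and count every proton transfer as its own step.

1

Step 1: Backside attack by OH⁻ on the carbon bearing the chloride: the new C–O bond forms as the C–Cl bond breaks, with Walden inversion at carbon.
Total: 1 elementary step.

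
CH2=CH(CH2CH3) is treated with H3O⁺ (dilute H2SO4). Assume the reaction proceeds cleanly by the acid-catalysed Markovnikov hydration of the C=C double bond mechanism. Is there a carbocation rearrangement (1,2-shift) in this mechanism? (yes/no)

no

The first-formed carbocation is secondary.
No single 1,2-shift to an adjacent carbon would produce a more-substituted cation than the one already present, so no rearrangement occurs.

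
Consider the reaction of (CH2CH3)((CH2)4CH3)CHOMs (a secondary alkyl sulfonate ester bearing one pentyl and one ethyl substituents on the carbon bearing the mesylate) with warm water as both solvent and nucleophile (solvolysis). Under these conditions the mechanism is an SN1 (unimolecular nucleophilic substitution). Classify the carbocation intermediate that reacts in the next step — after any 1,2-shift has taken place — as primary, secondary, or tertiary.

secondary

Step 1: Unassisted departure of MsO⁻ (taking the C–O bonding pair) generates a secondary carbocation.
No single 1,2-shift to an adjacent carbon would give a more-substituted cation, so no rearrangement occurs.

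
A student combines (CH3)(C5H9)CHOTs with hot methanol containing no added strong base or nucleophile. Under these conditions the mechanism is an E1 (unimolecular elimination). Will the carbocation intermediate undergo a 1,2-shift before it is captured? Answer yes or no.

yes

The first-formed carbocation is secondary.
The adjacent cyclopentyl carbon already bears 2 other carbon substituents and has a hydrogen to migrate; after a 1,2-hydride shift from that carbon the positive charge sits on a tertiary centre.
Tertiary is more stable than secondary, so the shift occurs.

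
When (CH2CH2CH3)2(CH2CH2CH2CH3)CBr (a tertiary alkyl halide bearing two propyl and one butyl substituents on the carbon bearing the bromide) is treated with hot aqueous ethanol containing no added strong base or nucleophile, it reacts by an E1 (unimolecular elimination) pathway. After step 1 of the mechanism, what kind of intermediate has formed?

Step 1: The C–Br bond breaks with both electrons going to the bromide; Br⁻ leaves and a tertiary carbocation remains.
After step 1 the species present is a tertiary carbocation.

tertiary carbocation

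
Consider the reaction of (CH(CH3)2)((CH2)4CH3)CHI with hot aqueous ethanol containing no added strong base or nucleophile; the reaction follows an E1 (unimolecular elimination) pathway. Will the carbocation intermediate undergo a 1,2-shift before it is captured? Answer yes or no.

The first-formed carbocation is secondary.
The adjacent isopropyl carbon already bears 2 other carbon substituents and has a hydrogen to migrate; after a 1,2-hydride shift from that carbon the positive charge sits on a tertiary centre.
Tertiary is more stable than secondary, so the shift occurs.

yes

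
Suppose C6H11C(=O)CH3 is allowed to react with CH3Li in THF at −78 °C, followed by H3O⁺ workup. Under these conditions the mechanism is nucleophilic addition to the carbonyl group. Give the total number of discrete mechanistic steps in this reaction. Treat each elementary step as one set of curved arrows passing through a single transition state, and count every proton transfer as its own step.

2

Step 1: the carbanion-like carbon of CH3Li attacks the sp² carbonyl carbon; the C=O π bond breaks and the electrons end up as a lone pair on the alkoxide oxygen of the tetrahedral intermediate.
Step 2: On H3O⁺ workup the alkoxide oxygen is protonated, giving an alcohol.
Total: 2 elementary steps.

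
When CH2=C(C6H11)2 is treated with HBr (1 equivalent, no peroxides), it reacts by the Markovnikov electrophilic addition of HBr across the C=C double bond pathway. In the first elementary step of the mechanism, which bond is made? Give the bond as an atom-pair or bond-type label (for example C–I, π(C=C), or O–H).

Step 1: Electrophilic addition begins with the π(C=C) electrons forming a bond to the proton of HBr. Following Markovnikov's rule, the resulting cation is tertiary. The H–Br bond breaks heterolytically, releasing Br⁻.
The bond formed in this step is the C–H bond.

C–H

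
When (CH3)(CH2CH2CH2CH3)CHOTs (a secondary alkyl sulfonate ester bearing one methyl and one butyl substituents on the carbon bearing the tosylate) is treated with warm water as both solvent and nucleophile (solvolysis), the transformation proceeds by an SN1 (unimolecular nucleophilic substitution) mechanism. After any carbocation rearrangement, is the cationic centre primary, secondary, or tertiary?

secondary

Step 1: Ionisation: the C–O σ-bond cleaves heterolytically; both bonding electrons depart with TsO⁻, leaving a secondary carbocation at the α-carbon.
No single 1,2-shift to an adjacent carbon would give a more-substituted cation, so no rearrangement occurs.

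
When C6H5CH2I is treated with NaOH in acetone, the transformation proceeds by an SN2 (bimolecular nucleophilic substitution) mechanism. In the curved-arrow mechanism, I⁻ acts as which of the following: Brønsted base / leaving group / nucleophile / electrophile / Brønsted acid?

leaving group

Step 1: Backside attack by OH⁻ on the carbon bearing the iodide: the new C–O bond forms as the C–I bond breaks, with Walden inversion at carbon.
I⁻ departs with both electrons of the breaking σ-bond — that is the definition of a leaving group.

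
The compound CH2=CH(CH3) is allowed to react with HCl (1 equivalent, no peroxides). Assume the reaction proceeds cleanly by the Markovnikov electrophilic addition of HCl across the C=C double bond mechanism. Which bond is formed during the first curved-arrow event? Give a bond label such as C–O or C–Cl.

Step 1: Electrophilic addition begins with the π(C=C) electrons forming a bond to the proton of HCl. Following Markovnikov's rule, the resulting cation is secondary. The H–Cl bond breaks heterolytically, releasing Cl⁻.
The bond formed in this step is the C–H bond.

C–H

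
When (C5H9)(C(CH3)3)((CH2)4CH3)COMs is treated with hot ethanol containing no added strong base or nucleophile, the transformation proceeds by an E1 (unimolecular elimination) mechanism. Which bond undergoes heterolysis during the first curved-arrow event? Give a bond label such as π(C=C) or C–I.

Step 1: Rate-determining heterolysis of the C–O bond gives MsO⁻ and a tertiary carbocation.
The bond broken in this step is the C–O bond.

C–O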